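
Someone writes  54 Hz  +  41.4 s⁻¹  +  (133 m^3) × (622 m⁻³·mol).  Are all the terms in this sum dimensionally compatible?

Expand each in SI base units:
  54 Hz:  Hz = s⁻¹
  41.4 s⁻¹:  s⁻¹
  (133 m^3) × (622 m⁻³·mol):  [m³] · [m⁻³·mol] = mol
The terms do not share a single dimension (mol vs s⁻¹).

No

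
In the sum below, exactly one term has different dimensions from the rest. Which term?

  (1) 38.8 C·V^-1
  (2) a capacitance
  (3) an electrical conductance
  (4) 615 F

(3)

Dimensions:
  (1) C·V⁻¹ = s·A·(J·C⁻¹)⁻¹ = kg⁻¹·m⁻²·s⁴·A²
  (2) [capacitance] = kg⁻¹·m⁻²·s⁴·A²
  (3) [electrical conductance] = kg⁻¹·m⁻²·s³·A²
  (4) F = C·V⁻¹ = kg⁻¹·m⁻²·s⁴·A²
All reduce to kg⁻¹·m⁻²·s⁴·A² except (3), which is kg⁻¹·m⁻²·s³·A².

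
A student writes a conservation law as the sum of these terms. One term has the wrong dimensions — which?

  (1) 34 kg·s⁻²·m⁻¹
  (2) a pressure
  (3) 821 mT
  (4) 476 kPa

Dimensions:
  (1) kg·m⁻¹·s⁻²
  (2) [pressure] = kg·m⁻¹·s⁻²
  (3) T = Wb·m⁻² = kg·s⁻²·A⁻¹
  (4) Pa = N·m⁻² = kg·m⁻¹·s⁻²
All reduce to kg·m⁻¹·s⁻² except (3), which is kg·s⁻²·A⁻¹.

(3)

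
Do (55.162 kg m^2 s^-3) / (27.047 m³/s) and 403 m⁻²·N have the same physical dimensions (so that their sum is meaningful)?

Expand each in SI base units:
  (55.162 kg m^2 s^-3) / (27.047 m³/s):  [kg·m²·s⁻³] / [m³·s⁻¹] = kg·m⁻¹·s⁻²
  403 m⁻²·N:  N·m⁻² = kg·m·s⁻²·m⁻² = kg·m⁻¹·s⁻²
Both are kg·m⁻¹·s⁻², so they have the same dimensions and can be added.

Yes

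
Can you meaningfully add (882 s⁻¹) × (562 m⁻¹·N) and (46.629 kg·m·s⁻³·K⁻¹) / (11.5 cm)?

Dimensions:
  (882 s⁻¹) × (562 m⁻¹·N):  [s⁻¹] · [kg·s⁻²] = kg·s⁻³
  (46.629 kg·m·s⁻³·K⁻¹) / (11.5 cm):  [kg·m·s⁻³·K⁻¹] / [m] = kg·s⁻³·K⁻¹
kg·s⁻³ ≠ kg·s⁻³·K⁻¹, so they cannot be added.

No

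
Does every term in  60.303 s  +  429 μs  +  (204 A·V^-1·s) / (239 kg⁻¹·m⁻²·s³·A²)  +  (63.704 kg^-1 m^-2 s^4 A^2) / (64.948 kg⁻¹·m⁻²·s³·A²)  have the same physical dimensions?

Yes

Reduce each to base SI dimensions:
  60.303 s:  s
  429 μs:  s
  (204 A·V^-1·s) / (239 kg⁻¹·m⁻²·s³·A²):  [kg⁻¹·m⁻²·s⁴·A²] / [kg⁻¹·m⁻²·s³·A²] = s
  (63.704 kg^-1 m^-2 s^4 A^2) / (64.948 kg⁻¹·m⁻²·s³·A²):  [kg⁻¹·m⁻²·s⁴·A²] / [kg⁻¹·m⁻²·s³·A²] = s
Every term reduces to s.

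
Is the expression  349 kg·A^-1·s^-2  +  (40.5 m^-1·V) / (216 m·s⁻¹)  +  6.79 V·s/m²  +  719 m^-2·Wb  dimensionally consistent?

Dimensions:
  349 kg·A^-1·s^-2:  kg·s⁻²·A⁻¹
  (40.5 m^-1·V) / (216 m·s⁻¹):  [kg·m·s⁻³·A⁻¹] / [m·s⁻¹] = kg·s⁻²·A⁻¹
  6.79 V·s/m²:  V·s·m⁻² = J·C⁻¹·s·m⁻² = kg·s⁻²·A⁻¹
  719 m^-2·Wb:  Wb·m⁻² = V·s·m⁻² = kg·s⁻²·A⁻¹
Every term reduces to kg·s⁻²·A⁻¹.

Yes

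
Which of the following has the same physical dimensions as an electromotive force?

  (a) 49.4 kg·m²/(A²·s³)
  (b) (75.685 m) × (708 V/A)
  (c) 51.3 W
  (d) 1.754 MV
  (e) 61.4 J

(d)

Reference: [electromotive force] = kg·m²·s⁻³·A⁻¹.
Each option:
  (a) kg·m²·s⁻³·A⁻²
  (b) [m] · [kg·m²·s⁻³·A⁻²] = kg·m³·s⁻³·A⁻²
  (c) W = J·s⁻¹ = kg·m²·s⁻³
  (d) V = J·C⁻¹ = kg·m²·s⁻³·A⁻¹  ← same
  (e) J = N·m = kg·m²·s⁻²
Only (d) matches kg·m²·s⁻³·A⁻¹.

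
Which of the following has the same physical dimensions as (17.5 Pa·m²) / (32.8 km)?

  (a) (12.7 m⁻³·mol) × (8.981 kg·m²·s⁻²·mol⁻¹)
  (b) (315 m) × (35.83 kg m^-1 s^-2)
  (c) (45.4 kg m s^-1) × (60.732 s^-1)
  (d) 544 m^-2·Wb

Reference: [kg·m·s⁻²] / [m] = kg·s⁻².
Each option:
  (a) [m⁻³·mol] · [kg·m²·s⁻²·mol⁻¹] = kg·m⁻¹·s⁻²
  (b) [m] · [kg·m⁻¹·s⁻²] = kg·s⁻²  ← same
  (c) [kg·m·s⁻¹] · [s⁻¹] = kg·m·s⁻²
  (d) Wb·m⁻² = V·s·m⁻² = kg·s⁻²·A⁻¹
Only (b) matches kg·s⁻².

(b)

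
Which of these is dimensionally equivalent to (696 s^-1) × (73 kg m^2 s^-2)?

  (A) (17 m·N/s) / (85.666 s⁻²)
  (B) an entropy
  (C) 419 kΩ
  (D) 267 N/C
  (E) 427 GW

Reference: [s⁻¹] · [kg·m²·s⁻²] = kg·m²·s⁻³.
Each option:
  (A) [kg·m²·s⁻³] / [s⁻²] = kg·m²·s⁻¹
  (B) [entropy] = kg·m²·s⁻²·K⁻¹
  (C) Ω = V·A⁻¹ = kg·m²·s⁻³·A⁻²
  (D) N·C⁻¹ = kg·m·s⁻²·(s·A)⁻¹ = kg·m·s⁻³·A⁻¹
  (E) W = J·s⁻¹ = kg·m²·s⁻³  ← same
Only (E) matches kg·m²·s⁻³.

(E)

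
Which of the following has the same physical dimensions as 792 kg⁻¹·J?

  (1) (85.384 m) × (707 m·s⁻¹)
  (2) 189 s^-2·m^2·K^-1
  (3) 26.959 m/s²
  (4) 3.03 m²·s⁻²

(4)

Reference: J·kg⁻¹ = N·m·kg⁻¹ = m²·s⁻².
Each option:
  (1) [m] · [m·s⁻¹] = m²·s⁻¹
  (2) m²·s⁻²·K⁻¹
  (3) m·s⁻²
  (4) m²·s⁻²  ← same
Only (4) matches m²·s⁻².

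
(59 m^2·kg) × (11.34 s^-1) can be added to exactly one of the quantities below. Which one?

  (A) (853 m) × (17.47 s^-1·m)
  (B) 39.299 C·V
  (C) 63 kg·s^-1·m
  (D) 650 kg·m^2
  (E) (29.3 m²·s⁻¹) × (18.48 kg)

(E)

Reference: [kg·m²] · [s⁻¹] = kg·m²·s⁻¹.
Each option:
  (A) [m] · [m·s⁻¹] = m²·s⁻¹
  (B) C·V = s·A·J·C⁻¹ = kg·m²·s⁻²
  (C) kg·m·s⁻¹
  (D) kg·m²
  (E) [m²·s⁻¹] · [kg] = kg·m²·s⁻¹  ← same
Only (E) matches kg·m²·s⁻¹.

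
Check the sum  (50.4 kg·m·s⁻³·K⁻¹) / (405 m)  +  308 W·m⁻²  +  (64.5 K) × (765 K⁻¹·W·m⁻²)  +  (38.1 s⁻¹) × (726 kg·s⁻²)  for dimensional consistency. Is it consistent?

No

Expand each in SI base units:
  (50.4 kg·m·s⁻³·K⁻¹) / (405 m):  [kg·m·s⁻³·K⁻¹] / [m] = kg·s⁻³·K⁻¹
  308 W·m⁻²:  W·m⁻² = J·s⁻¹·m⁻² = kg·s⁻³
  (64.5 K) × (765 K⁻¹·W·m⁻²):  [K] · [kg·s⁻³·K⁻¹] = kg·s⁻³
  (38.1 s⁻¹) × (726 kg·s⁻²):  [s⁻¹] · [kg·s⁻²] = kg·s⁻³
The terms do not share a single dimension (kg·s⁻³ vs kg·s⁻³·K⁻¹).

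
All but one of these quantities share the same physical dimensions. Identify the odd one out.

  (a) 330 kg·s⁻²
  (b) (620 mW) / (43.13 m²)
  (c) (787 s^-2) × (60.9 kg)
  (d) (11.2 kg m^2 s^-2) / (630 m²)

(b)

Expand each in SI base units:
  (a) kg·s⁻²
  (b) [kg·m²·s⁻³] / [m²] = kg·s⁻³
  (c) [s⁻²] · [kg] = kg·s⁻²
  (d) [kg·m²·s⁻²] / [m²] = kg·s⁻²
All reduce to kg·s⁻² except (b), which is kg·s⁻³.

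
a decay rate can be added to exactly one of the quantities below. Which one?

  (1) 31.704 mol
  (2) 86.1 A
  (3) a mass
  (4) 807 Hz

(4)

Reference: [decay rate] = s⁻¹.
Each option:
  (1) mol
  (2) A
  (3) [mass] = kg
  (4) Hz = s⁻¹  ← same
Only (4) matches s⁻¹.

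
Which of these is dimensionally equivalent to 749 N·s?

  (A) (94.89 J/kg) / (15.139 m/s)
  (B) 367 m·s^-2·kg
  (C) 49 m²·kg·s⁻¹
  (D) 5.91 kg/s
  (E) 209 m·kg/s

(E)

Reference: N·s = kg·m·s⁻²·s = kg·m·s⁻¹.
Each option:
  (A) [m²·s⁻²] / [m·s⁻¹] = m·s⁻¹
  (B) kg·m·s⁻²
  (C) kg·m²·s⁻¹
  (D) kg·s⁻¹
  (E) kg·m·s⁻¹  ← same
Only (E) matches kg·m·s⁻¹.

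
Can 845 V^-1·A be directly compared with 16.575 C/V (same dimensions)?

Work out the base dimensions of each:
  845 V^-1·A:  A·V⁻¹ = A·(J·C⁻¹)⁻¹ = kg⁻¹·m⁻²·s³·A²
  16.575 C/V:  C·V⁻¹ = s·A·(J·C⁻¹)⁻¹ = kg⁻¹·m⁻²·s⁴·A²
kg⁻¹·m⁻²·s³·A² ≠ kg⁻¹·m⁻²·s⁴·A², so they cannot be added.

No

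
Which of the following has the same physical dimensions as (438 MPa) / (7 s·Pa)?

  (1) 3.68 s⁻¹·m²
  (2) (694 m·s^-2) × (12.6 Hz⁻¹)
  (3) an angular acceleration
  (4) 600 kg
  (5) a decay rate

Reference: [kg·m⁻¹·s⁻²] / [kg·m⁻¹·s⁻¹] = s⁻¹.
Each option:
  (1) m²·s⁻¹
  (2) [m·s⁻²] · [s] = m·s⁻¹
  (3) [angular acceleration] = s⁻²
  (4) kg
  (5) [decay rate] = s⁻¹  ← same
Only (5) matches s⁻¹.

(5)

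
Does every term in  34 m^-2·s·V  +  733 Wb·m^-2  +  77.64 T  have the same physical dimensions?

Reduce each to base SI dimensions:
  34 m^-2·s·V:  V·s·m⁻² = J·C⁻¹·s·m⁻² = kg·s⁻²·A⁻¹
  733 Wb·m^-2:  Wb·m⁻² = V·s·m⁻² = kg·s⁻²·A⁻¹
  77.64 T:  T = Wb·m⁻² = kg·s⁻²·A⁻¹
Every term reduces to kg·s⁻²·A⁻¹.

Yes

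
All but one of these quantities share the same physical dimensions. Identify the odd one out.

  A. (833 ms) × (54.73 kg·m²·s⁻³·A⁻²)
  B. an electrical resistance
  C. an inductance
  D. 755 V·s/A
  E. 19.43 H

B.

Work out the base dimensions of each:
  A. [s] · [kg·m²·s⁻³·A⁻²] = kg·m²·s⁻²·A⁻²
  B. [electrical resistance] = kg·m²·s⁻³·A⁻²
  C. [inductance] = kg·m²·s⁻²·A⁻²
  D. V·s·A⁻¹ = J·C⁻¹·s·A⁻¹ = kg·m²·s⁻²·A⁻²
  E. H = V·s·A⁻¹ = kg·m²·s⁻²·A⁻²
All reduce to kg·m²·s⁻²·A⁻² except B., which is kg·m²·s⁻³·A⁻².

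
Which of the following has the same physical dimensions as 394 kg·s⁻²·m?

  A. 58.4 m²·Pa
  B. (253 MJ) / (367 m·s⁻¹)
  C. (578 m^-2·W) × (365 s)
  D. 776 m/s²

A.

Reference: kg·m·s⁻².
Each option:
  A. Pa·m² = N·m⁻²·m² = kg·m·s⁻²  ← same
  B. [kg·m²·s⁻²] / [m·s⁻¹] = kg·m·s⁻¹
  C. [kg·s⁻³] · [s] = kg·s⁻²
  D. m·s⁻²
Only A. matches kg·m·s⁻².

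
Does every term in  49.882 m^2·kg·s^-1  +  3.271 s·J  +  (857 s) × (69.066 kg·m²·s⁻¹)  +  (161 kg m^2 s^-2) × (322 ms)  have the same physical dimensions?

Expand each in SI base units:
  49.882 m^2·kg·s^-1:  kg·m²·s⁻¹
  3.271 s·J:  J·s = N·m·s = kg·m²·s⁻¹
  (857 s) × (69.066 kg·m²·s⁻¹):  [s] · [kg·m²·s⁻¹] = kg·m²
  (161 kg m^2 s^-2) × (322 ms):  [kg·m²·s⁻²] · [s] = kg·m²·s⁻¹
The terms do not share a single dimension (kg·m² vs kg·m²·s⁻¹).

No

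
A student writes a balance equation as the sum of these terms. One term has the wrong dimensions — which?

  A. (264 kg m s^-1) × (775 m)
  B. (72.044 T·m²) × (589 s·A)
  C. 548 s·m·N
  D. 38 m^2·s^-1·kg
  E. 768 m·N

E.

Expand each in SI base units:
  A. [kg·m·s⁻¹] · [m] = kg·m²·s⁻¹
  B. [kg·m²·s⁻²·A⁻¹] · [s·A] = kg·m²·s⁻¹
  C. N·m·s = kg·m·s⁻²·m·s = kg·m²·s⁻¹
  D. kg·m²·s⁻¹
  E. N·m = kg·m·s⁻²·m = kg·m²·s⁻²
All reduce to kg·m²·s⁻¹ except E., which is kg·m²·s⁻².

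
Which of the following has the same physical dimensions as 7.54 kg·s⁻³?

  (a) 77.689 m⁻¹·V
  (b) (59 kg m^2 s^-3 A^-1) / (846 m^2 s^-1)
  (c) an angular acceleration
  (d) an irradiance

(d)

Reference: kg·s⁻³.
Each option:
  (a) V·m⁻¹ = J·C⁻¹·m⁻¹ = kg·m·s⁻³·A⁻¹
  (b) [kg·m²·s⁻³·A⁻¹] / [m²·s⁻¹] = kg·s⁻²·A⁻¹
  (c) [angular acceleration] = s⁻²
  (d) [irradiance] = kg·s⁻³  ← same
Only (d) matches kg·s⁻³.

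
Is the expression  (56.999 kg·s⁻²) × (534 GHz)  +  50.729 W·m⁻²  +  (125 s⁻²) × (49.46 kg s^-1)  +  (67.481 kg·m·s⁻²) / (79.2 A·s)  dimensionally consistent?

Expand each in SI base units:
  (56.999 kg·s⁻²) × (534 GHz):  [kg·s⁻²] · [s⁻¹] = kg·s⁻³
  50.729 W·m⁻²:  W·m⁻² = J·s⁻¹·m⁻² = kg·s⁻³
  (125 s⁻²) × (49.46 kg s^-1):  [s⁻²] · [kg·s⁻¹] = kg·s⁻³
  (67.481 kg·m·s⁻²) / (79.2 A·s):  [kg·m·s⁻²] / [s·A] = kg·m·s⁻³·A⁻¹
The terms do not share a single dimension (kg·m·s⁻³·A⁻¹ vs kg·s⁻³).

No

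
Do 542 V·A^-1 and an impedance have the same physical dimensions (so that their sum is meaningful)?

Yes

Dimensions:
  542 V·A^-1:  V·A⁻¹ = J·C⁻¹·A⁻¹ = kg·m²·s⁻³·A⁻²
  an impedance:  [impedance] = kg·m²·s⁻³·A⁻²
Both are kg·m²·s⁻³·A⁻², so they have the same dimensions and can be added.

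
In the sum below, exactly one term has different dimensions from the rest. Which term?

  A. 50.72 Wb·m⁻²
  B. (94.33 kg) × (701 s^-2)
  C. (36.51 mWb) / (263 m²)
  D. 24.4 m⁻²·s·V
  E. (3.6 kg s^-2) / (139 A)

B.

Expand each in SI base units:
  A. Wb·m⁻² = V·s·m⁻² = kg·s⁻²·A⁻¹
  B. [kg] · [s⁻²] = kg·s⁻²
  C. [kg·m²·s⁻²·A⁻¹] / [m²] = kg·s⁻²·A⁻¹
  D. V·s·m⁻² = J·C⁻¹·s·m⁻² = kg·s⁻²·A⁻¹
  E. [kg·s⁻²] / [A] = kg·s⁻²·A⁻¹
All reduce to kg·s⁻²·A⁻¹ except B., which is kg·s⁻².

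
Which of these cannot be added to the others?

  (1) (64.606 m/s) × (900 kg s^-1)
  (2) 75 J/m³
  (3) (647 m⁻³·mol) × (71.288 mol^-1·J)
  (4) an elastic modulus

In SI base units:
  (1) [m·s⁻¹] · [kg·s⁻¹] = kg·m·s⁻²
  (2) J·m⁻³ = N·m·m⁻³ = kg·m⁻¹·s⁻²
  (3) [m⁻³·mol] · [kg·m²·s⁻²·mol⁻¹] = kg·m⁻¹·s⁻²
  (4) [elastic modulus] = kg·m⁻¹·s⁻²
All reduce to kg·m⁻¹·s⁻² except (1), which is kg·m·s⁻².

(1)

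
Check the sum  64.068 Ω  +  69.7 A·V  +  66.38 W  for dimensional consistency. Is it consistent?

No

Dimensions:
  64.068 Ω:  Ω = V·A⁻¹ = kg·m²·s⁻³·A⁻²
  69.7 A·V:  V·A = J·C⁻¹·A = kg·m²·s⁻³
  66.38 W:  W = J·s⁻¹ = kg·m²·s⁻³
The terms do not share a single dimension (kg·m²·s⁻³ vs kg·m²·s⁻³·A⁻²).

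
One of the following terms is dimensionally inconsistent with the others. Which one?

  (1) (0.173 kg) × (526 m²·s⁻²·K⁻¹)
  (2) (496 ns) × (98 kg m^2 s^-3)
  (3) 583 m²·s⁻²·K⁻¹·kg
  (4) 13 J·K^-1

Work out the base dimensions of each:
  (1) [kg] · [m²·s⁻²·K⁻¹] = kg·m²·s⁻²·K⁻¹
  (2) [s] · [kg·m²·s⁻³] = kg·m²·s⁻²
  (3) kg·m²·s⁻²·K⁻¹
  (4) J·K⁻¹ = N·m·K⁻¹ = kg·m²·s⁻²·K⁻¹
All reduce to kg·m²·s⁻²·K⁻¹ except (2), which is kg·m²·s⁻².

(2)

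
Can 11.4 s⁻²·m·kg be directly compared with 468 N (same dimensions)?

Work out the base dimensions of each:
  11.4 s⁻²·m·kg:  kg·m·s⁻²
  468 N:  N = kg·m·s⁻²
Both are kg·m·s⁻², so they have the same dimensions and can be added.

Yes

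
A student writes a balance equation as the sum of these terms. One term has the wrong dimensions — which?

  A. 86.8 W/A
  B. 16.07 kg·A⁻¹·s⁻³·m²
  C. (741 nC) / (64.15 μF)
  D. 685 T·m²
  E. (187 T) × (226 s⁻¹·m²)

D.

Reduce each to base SI dimensions:
  A. W·A⁻¹ = J·s⁻¹·A⁻¹ = kg·m²·s⁻³·A⁻¹
  B. kg·m²·s⁻³·A⁻¹
  C. [s·A] / [kg⁻¹·m⁻²·s⁴·A²] = kg·m²·s⁻³·A⁻¹
  D. T·m² = Wb·m⁻²·m² = kg·m²·s⁻²·A⁻¹
  E. [kg·s⁻²·A⁻¹] · [m²·s⁻¹] = kg·m²·s⁻³·A⁻¹
All reduce to kg·m²·s⁻³·A⁻¹ except D., which is kg·m²·s⁻²·A⁻¹.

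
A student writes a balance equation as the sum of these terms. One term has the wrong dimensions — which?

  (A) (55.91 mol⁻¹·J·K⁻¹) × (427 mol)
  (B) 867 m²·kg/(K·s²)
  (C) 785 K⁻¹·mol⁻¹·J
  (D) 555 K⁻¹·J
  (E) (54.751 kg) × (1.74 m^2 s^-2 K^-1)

(C)

In SI base units:
  (A) [kg·m²·s⁻²·K⁻¹·mol⁻¹] · [mol] = kg·m²·s⁻²·K⁻¹
  (B) kg·m²·s⁻²·K⁻¹
  (C) J·mol⁻¹·K⁻¹ = N·m·mol⁻¹·K⁻¹ = kg·m²·s⁻²·K⁻¹·mol⁻¹
  (D) J·K⁻¹ = N·m·K⁻¹ = kg·m²·s⁻²·K⁻¹
  (E) [kg] · [m²·s⁻²·K⁻¹] = kg·m²·s⁻²·K⁻¹
All reduce to kg·m²·s⁻²·K⁻¹ except (C), which is kg·m²·s⁻²·K⁻¹·mol⁻¹.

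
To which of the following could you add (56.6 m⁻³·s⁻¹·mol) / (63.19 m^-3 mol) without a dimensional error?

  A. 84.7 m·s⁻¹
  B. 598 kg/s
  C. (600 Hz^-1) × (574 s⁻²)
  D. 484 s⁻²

Reference: [m⁻³·s⁻¹·mol] / [m⁻³·mol] = s⁻¹.
Each option:
  A. m·s⁻¹
  B. kg·s⁻¹
  C. [s] · [s⁻²] = s⁻¹  ← same
  D. s⁻²
Only C. matches s⁻¹.

C.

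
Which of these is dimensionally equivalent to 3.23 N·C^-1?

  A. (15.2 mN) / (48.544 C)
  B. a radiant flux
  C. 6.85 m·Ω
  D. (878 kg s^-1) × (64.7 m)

A.

Reference: N·C⁻¹ = kg·m·s⁻²·(s·A)⁻¹ = kg·m·s⁻³·A⁻¹.
Each option:
  A. [kg·m·s⁻²] / [s·A] = kg·m·s⁻³·A⁻¹  ← same
  B. [radiant flux] = kg·m²·s⁻³
  C. Ω·m = V·A⁻¹·m = kg·m³·s⁻³·A⁻²
  D. [kg·s⁻¹] · [m] = kg·m·s⁻¹
Only A. matches kg·m·s⁻³·A⁻¹.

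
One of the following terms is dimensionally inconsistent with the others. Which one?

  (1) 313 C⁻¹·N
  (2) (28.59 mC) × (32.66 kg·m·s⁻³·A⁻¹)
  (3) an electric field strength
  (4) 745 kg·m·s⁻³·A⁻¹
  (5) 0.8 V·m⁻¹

Reduce each to base SI dimensions:
  (1) N·C⁻¹ = kg·m·s⁻²·(s·A)⁻¹ = kg·m·s⁻³·A⁻¹
  (2) [s·A] · [kg·m·s⁻³·A⁻¹] = kg·m·s⁻²
  (3) [electric field strength] = kg·m·s⁻³·A⁻¹
  (4) kg·m·s⁻³·A⁻¹
  (5) V·m⁻¹ = J·C⁻¹·m⁻¹ = kg·m·s⁻³·A⁻¹
All reduce to kg·m·s⁻³·A⁻¹ except (2), which is kg·m·s⁻².

(2)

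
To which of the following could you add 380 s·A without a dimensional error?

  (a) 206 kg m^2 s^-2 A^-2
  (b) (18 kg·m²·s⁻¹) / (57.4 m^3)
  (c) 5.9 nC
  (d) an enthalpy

(c)

Reference: A·s = s·A.
Each option:
  (a) kg·m²·s⁻²·A⁻²
  (b) [kg·m²·s⁻¹] / [m³] = kg·m⁻¹·s⁻¹
  (c) C = s·A  ← same
  (d) [enthalpy] = kg·m²·s⁻²
Only (c) matches s·A.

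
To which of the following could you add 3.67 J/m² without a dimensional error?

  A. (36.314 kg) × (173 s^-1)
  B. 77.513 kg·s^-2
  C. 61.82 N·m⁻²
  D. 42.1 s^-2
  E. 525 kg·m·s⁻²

B.

Reference: J·m⁻² = N·m·m⁻² = kg·s⁻².
Each option:
  A. [kg] · [s⁻¹] = kg·s⁻¹
  B. kg·s⁻²  ← same
  C. N·m⁻² = kg·m·s⁻²·m⁻² = kg·m⁻¹·s⁻²
  D. s⁻²
  E. kg·m·s⁻²
Only B. matches kg·s⁻².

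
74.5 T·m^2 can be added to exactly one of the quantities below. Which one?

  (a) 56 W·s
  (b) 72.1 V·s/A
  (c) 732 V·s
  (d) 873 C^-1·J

Reference: T·m² = Wb·m⁻²·m² = kg·m²·s⁻²·A⁻¹.
Each option:
  (a) W·s = J·s⁻¹·s = kg·m²·s⁻²
  (b) V·s·A⁻¹ = J·C⁻¹·s·A⁻¹ = kg·m²·s⁻²·A⁻²
  (c) V·s = J·C⁻¹·s = kg·m²·s⁻²·A⁻¹  ← same
  (d) J·C⁻¹ = N·m·(s·A)⁻¹ = kg·m²·s⁻³·A⁻¹
Only (c) matches kg·m²·s⁻²·A⁻¹.

(c)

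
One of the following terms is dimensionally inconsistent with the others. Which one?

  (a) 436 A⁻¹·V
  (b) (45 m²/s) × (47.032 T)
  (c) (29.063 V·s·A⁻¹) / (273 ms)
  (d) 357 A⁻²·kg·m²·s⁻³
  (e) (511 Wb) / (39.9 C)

Dimensions:
  (a) V·A⁻¹ = J·C⁻¹·A⁻¹ = kg·m²·s⁻³·A⁻²
  (b) [m²·s⁻¹] · [kg·s⁻²·A⁻¹] = kg·m²·s⁻³·A⁻¹
  (c) [kg·m²·s⁻²·A⁻²] / [s] = kg·m²·s⁻³·A⁻²
  (d) kg·m²·s⁻³·A⁻²
  (e) [kg·m²·s⁻²·A⁻¹] / [s·A] = kg·m²·s⁻³·A⁻²
All reduce to kg·m²·s⁻³·A⁻² except (b), which is kg·m²·s⁻³·A⁻¹.

(b)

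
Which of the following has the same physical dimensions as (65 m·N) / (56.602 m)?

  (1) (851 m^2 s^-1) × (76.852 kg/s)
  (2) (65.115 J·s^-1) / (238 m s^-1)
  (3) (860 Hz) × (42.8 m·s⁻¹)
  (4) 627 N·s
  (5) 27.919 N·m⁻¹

Reference: [kg·m²·s⁻²] / [m] = kg·m·s⁻².
Each option:
  (1) [m²·s⁻¹] · [kg·s⁻¹] = kg·m²·s⁻²
  (2) [kg·m²·s⁻³] / [m·s⁻¹] = kg·m·s⁻²  ← same
  (3) [s⁻¹] · [m·s⁻¹] = m·s⁻²
  (4) N·s = kg·m·s⁻²·s = kg·m·s⁻¹
  (5) N·m⁻¹ = kg·m·s⁻²·m⁻¹ = kg·s⁻²
Only (2) matches kg·m·s⁻².

(2)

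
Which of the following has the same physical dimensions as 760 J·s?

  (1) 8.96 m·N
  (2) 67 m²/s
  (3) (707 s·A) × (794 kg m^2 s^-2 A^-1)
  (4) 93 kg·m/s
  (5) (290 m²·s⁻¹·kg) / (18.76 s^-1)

Reference: J·s = N·m·s = kg·m²·s⁻¹.
Each option:
  (1) N·m = kg·m·s⁻²·m = kg·m²·s⁻²
  (2) m²·s⁻¹
  (3) [s·A] · [kg·m²·s⁻²·A⁻¹] = kg·m²·s⁻¹  ← same
  (4) kg·m·s⁻¹
  (5) [kg·m²·s⁻¹] / [s⁻¹] = kg·m²
Only (3) matches kg·m²·s⁻¹.

(3)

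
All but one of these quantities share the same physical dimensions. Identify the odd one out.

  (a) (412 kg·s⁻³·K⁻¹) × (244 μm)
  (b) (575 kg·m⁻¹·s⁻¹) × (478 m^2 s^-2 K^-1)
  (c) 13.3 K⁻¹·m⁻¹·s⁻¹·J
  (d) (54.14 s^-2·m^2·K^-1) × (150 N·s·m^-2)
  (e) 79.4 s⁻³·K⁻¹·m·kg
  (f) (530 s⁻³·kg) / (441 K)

(f)

Reduce each to base SI dimensions:
  (a) [kg·s⁻³·K⁻¹] · [m] = kg·m·s⁻³·K⁻¹
  (b) [kg·m⁻¹·s⁻¹] · [m²·s⁻²·K⁻¹] = kg·m·s⁻³·K⁻¹
  (c) J·s⁻¹·m⁻¹·K⁻¹ = N·m·s⁻¹·m⁻¹·K⁻¹ = kg·m·s⁻³·K⁻¹
  (d) [m²·s⁻²·K⁻¹] · [kg·m⁻¹·s⁻¹] = kg·m·s⁻³·K⁻¹
  (e) kg·m·s⁻³·K⁻¹
  (f) [kg·s⁻³] / [K] = kg·s⁻³·K⁻¹
All reduce to kg·m·s⁻³·K⁻¹ except (f), which is kg·s⁻³·K⁻¹.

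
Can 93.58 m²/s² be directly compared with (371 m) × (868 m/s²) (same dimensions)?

Reduce each to base SI dimensions:
  93.58 m²/s²:  m²·s⁻²
  (371 m) × (868 m/s²):  [m] · [m·s⁻²] = m²·s⁻²
Both are m²·s⁻², so they have the same dimensions and can be added.

Yes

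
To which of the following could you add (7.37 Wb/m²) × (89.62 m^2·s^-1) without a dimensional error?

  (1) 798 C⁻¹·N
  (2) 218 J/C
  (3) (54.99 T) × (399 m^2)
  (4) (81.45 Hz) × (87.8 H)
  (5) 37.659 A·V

(2)

Reference: [kg·s⁻²·A⁻¹] · [m²·s⁻¹] = kg·m²·s⁻³·A⁻¹.
Each option:
  (1) N·C⁻¹ = kg·m·s⁻²·(s·A)⁻¹ = kg·m·s⁻³·A⁻¹
  (2) J·C⁻¹ = N·m·(s·A)⁻¹ = kg·m²·s⁻³·A⁻¹  ← same
  (3) [kg·s⁻²·A⁻¹] · [m²] = kg·m²·s⁻²·A⁻¹
  (4) [s⁻¹] · [kg·m²·s⁻²·A⁻²] = kg·m²·s⁻³·A⁻²
  (5) V·A = J·C⁻¹·A = kg·m²·s⁻³
Only (2) matches kg·m²·s⁻³·A⁻¹.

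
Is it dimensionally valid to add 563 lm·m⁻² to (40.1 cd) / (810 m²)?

Yes

Reduce each to base SI dimensions:
  563 lm·m⁻²:  lm·m⁻² = cd·m⁻² = m⁻²·cd
  (40.1 cd) / (810 m²):  [cd] / [m²] = m⁻²·cd
Both are m⁻²·cd, so they have the same dimensions and can be added.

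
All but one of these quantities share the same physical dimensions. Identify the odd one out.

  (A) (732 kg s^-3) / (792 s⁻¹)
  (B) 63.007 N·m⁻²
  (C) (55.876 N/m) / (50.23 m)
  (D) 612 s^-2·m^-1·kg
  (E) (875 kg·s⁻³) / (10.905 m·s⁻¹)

Dimensions:
  (A) [kg·s⁻³] / [s⁻¹] = kg·s⁻²
  (B) N·m⁻² = kg·m·s⁻²·m⁻² = kg·m⁻¹·s⁻²
  (C) [kg·s⁻²] / [m] = kg·m⁻¹·s⁻²
  (D) kg·m⁻¹·s⁻²
  (E) [kg·s⁻³] / [m·s⁻¹] = kg·m⁻¹·s⁻²
All reduce to kg·m⁻¹·s⁻² except (A), which is kg·s⁻².

(A)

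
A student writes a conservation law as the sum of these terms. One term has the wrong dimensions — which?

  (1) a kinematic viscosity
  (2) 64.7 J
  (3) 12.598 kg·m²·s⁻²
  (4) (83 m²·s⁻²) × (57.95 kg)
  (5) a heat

(1)

Expand each in SI base units:
  (1) [kinematic viscosity] = m²·s⁻¹
  (2) J = N·m = kg·m²·s⁻²
  (3) kg·m²·s⁻²
  (4) [m²·s⁻²] · [kg] = kg·m²·s⁻²
  (5) [heat] = kg·m²·s⁻²
All reduce to kg·m²·s⁻² except (1), which is m²·s⁻¹.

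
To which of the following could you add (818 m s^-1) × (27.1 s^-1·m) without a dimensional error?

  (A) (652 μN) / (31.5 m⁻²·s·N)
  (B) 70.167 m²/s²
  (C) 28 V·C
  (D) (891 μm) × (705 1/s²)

Reference: [m·s⁻¹] · [m·s⁻¹] = m²·s⁻².
Each option:
  (A) [kg·m·s⁻²] / [kg·m⁻¹·s⁻¹] = m²·s⁻¹
  (B) m²·s⁻²  ← same
  (C) C·V = s·A·J·C⁻¹ = kg·m²·s⁻²
  (D) [m] · [s⁻²] = m·s⁻²
Only (B) matches m²·s⁻².

(B)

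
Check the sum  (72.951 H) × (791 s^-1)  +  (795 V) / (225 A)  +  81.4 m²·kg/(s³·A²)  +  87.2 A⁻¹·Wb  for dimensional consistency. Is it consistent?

No

Expand each in SI base units:
  (72.951 H) × (791 s^-1):  [kg·m²·s⁻²·A⁻²] · [s⁻¹] = kg·m²·s⁻³·A⁻²
  (795 V) / (225 A):  [kg·m²·s⁻³·A⁻¹] / [A] = kg·m²·s⁻³·A⁻²
  81.4 m²·kg/(s³·A²):  kg·m²·s⁻³·A⁻²
  87.2 A⁻¹·Wb:  Wb·A⁻¹ = V·s·A⁻¹ = kg·m²·s⁻²·A⁻²
The terms do not share a single dimension (kg·m²·s⁻²·A⁻² vs kg·m²·s⁻³·A⁻²).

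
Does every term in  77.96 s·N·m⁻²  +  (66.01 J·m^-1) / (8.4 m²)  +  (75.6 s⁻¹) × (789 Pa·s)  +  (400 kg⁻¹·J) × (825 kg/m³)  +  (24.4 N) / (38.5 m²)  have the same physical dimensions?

Dimensions:
  77.96 s·N·m⁻²:  N·s·m⁻² = kg·m·s⁻²·s·m⁻² = kg·m⁻¹·s⁻¹
  (66.01 J·m^-1) / (8.4 m²):  [kg·m·s⁻²] / [m²] = kg·m⁻¹·s⁻²
  (75.6 s⁻¹) × (789 Pa·s):  [s⁻¹] · [kg·m⁻¹·s⁻¹] = kg·m⁻¹·s⁻²
  (400 kg⁻¹·J) × (825 kg/m³):  [m²·s⁻²] · [kg·m⁻³] = kg·m⁻¹·s⁻²
  (24.4 N) / (38.5 m²):  [kg·m·s⁻²] / [m²] = kg·m⁻¹·s⁻²
The terms do not share a single dimension (kg·m⁻¹·s⁻² vs kg·m⁻¹·s⁻¹).

No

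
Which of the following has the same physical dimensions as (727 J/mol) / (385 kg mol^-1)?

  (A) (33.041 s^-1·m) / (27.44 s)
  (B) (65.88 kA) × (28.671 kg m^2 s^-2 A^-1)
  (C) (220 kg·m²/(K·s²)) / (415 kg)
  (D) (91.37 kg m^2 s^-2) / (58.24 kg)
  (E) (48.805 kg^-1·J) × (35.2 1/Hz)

(D)

Reference: [kg·m²·s⁻²·mol⁻¹] / [kg·mol⁻¹] = m²·s⁻².
Each option:
  (A) [m·s⁻¹] / [s] = m·s⁻²
  (B) [A] · [kg·m²·s⁻²·A⁻¹] = kg·m²·s⁻²
  (C) [kg·m²·s⁻²·K⁻¹] / [kg] = m²·s⁻²·K⁻¹
  (D) [kg·m²·s⁻²] / [kg] = m²·s⁻²  ← same
  (E) [m²·s⁻²] · [s] = m²·s⁻¹
Only (D) matches m²·s⁻².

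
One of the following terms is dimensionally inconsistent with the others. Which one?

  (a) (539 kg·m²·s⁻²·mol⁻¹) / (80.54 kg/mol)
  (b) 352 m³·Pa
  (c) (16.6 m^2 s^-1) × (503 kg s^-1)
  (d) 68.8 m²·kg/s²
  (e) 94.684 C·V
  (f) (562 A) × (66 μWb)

Expand each in SI base units:
  (a) [kg·m²·s⁻²·mol⁻¹] / [kg·mol⁻¹] = m²·s⁻²
  (b) Pa·m³ = N·m⁻²·m³ = kg·m²·s⁻²
  (c) [m²·s⁻¹] · [kg·s⁻¹] = kg·m²·s⁻²
  (d) kg·m²·s⁻²
  (e) C·V = s·A·J·C⁻¹ = kg·m²·s⁻²
  (f) [A] · [kg·m²·s⁻²·A⁻¹] = kg·m²·s⁻²
All reduce to kg·m²·s⁻² except (a), which is m²·s⁻².

(a)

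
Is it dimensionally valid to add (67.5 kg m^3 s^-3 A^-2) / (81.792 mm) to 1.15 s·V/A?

Expand each in SI base units:
  (67.5 kg m^3 s^-3 A^-2) / (81.792 mm):  [kg·m³·s⁻³·A⁻²] / [m] = kg·m²·s⁻³·A⁻²
  1.15 s·V/A:  V·s·A⁻¹ = J·C⁻¹·s·A⁻¹ = kg·m²·s⁻²·A⁻²
kg·m²·s⁻³·A⁻² ≠ kg·m²·s⁻²·A⁻², so they cannot be added.

No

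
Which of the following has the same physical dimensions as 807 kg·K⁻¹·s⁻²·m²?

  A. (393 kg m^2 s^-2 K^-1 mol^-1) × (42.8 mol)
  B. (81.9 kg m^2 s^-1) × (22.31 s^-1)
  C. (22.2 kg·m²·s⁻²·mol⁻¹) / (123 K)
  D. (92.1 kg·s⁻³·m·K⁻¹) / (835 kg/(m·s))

A.

Reference: kg·m²·s⁻²·K⁻¹.
Each option:
  A. [kg·m²·s⁻²·K⁻¹·mol⁻¹] · [mol] = kg·m²·s⁻²·K⁻¹  ← same
  B. [kg·m²·s⁻¹] · [s⁻¹] = kg·m²·s⁻²
  C. [kg·m²·s⁻²·mol⁻¹] / [K] = kg·m²·s⁻²·K⁻¹·mol⁻¹
  D. [kg·m·s⁻³·K⁻¹] / [kg·m⁻¹·s⁻¹] = m²·s⁻²·K⁻¹
Only A. matches kg·m²·s⁻²·K⁻¹.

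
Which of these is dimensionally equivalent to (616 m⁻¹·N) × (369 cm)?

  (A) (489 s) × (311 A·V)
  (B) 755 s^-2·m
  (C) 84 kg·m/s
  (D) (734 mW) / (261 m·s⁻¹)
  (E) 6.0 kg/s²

Reference: [kg·s⁻²] · [m] = kg·m·s⁻².
Each option:
  (A) [s] · [kg·m²·s⁻³] = kg·m²·s⁻²
  (B) m·s⁻²
  (C) kg·m·s⁻¹
  (D) [kg·m²·s⁻³] / [m·s⁻¹] = kg·m·s⁻²  ← same
  (E) kg·s⁻²
Only (D) matches kg·m·s⁻².

(D)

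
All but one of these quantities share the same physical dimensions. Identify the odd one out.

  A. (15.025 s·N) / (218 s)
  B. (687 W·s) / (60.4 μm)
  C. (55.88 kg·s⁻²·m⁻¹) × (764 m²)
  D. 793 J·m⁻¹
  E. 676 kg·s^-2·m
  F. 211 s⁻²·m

F.

Expand each in SI base units:
  A. [kg·m·s⁻¹] / [s] = kg·m·s⁻²
  B. [kg·m²·s⁻²] / [m] = kg·m·s⁻²
  C. [kg·m⁻¹·s⁻²] · [m²] = kg·m·s⁻²
  D. J·m⁻¹ = N·m·m⁻¹ = kg·m·s⁻²
  E. kg·m·s⁻²
  F. m·s⁻²
All reduce to kg·m·s⁻² except F., which is m·s⁻².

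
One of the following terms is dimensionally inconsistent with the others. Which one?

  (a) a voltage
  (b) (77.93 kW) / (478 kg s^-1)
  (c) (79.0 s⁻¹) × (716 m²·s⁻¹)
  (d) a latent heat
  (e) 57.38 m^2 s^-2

(a)

Expand each in SI base units:
  (a) [voltage] = kg·m²·s⁻³·A⁻¹
  (b) [kg·m²·s⁻³] / [kg·s⁻¹] = m²·s⁻²
  (c) [s⁻¹] · [m²·s⁻¹] = m²·s⁻²
  (d) [latent heat] = m²·s⁻²
  (e) m²·s⁻²
All reduce to m²·s⁻² except (a), which is kg·m²·s⁻³·A⁻¹.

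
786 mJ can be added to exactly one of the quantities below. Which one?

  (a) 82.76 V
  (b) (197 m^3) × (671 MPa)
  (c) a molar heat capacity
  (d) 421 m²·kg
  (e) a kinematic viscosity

Reference: J = N·m = kg·m²·s⁻².
Each option:
  (a) V = J·C⁻¹ = kg·m²·s⁻³·A⁻¹
  (b) [m³] · [kg·m⁻¹·s⁻²] = kg·m²·s⁻²  ← same
  (c) [molar heat capacity] = kg·m²·s⁻²·K⁻¹·mol⁻¹
  (d) kg·m²
  (e) [kinematic viscosity] = m²·s⁻¹
Only (b) matches kg·m²·s⁻².

(b)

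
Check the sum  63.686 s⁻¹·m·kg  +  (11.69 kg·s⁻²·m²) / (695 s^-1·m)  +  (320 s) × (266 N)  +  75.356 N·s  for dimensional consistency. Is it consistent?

Yes

Expand each in SI base units:
  63.686 s⁻¹·m·kg:  kg·m·s⁻¹
  (11.69 kg·s⁻²·m²) / (695 s^-1·m):  [kg·m²·s⁻²] / [m·s⁻¹] = kg·m·s⁻¹
  (320 s) × (266 N):  [s] · [kg·m·s⁻²] = kg·m·s⁻¹
  75.356 N·s:  N·s = kg·m·s⁻²·s = kg·m·s⁻¹
Every term reduces to kg·m·s⁻¹.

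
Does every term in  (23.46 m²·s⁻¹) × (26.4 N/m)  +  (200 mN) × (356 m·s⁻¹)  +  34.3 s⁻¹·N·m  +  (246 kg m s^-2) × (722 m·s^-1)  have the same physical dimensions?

Yes

Work out the base dimensions of each:
  (23.46 m²·s⁻¹) × (26.4 N/m):  [m²·s⁻¹] · [kg·s⁻²] = kg·m²·s⁻³
  (200 mN) × (356 m·s⁻¹):  [kg·m·s⁻²] · [m·s⁻¹] = kg·m²·s⁻³
  34.3 s⁻¹·N·m:  N·m·s⁻¹ = kg·m·s⁻²·m·s⁻¹ = kg·m²·s⁻³
  (246 kg m s^-2) × (722 m·s^-1):  [kg·m·s⁻²] · [m·s⁻¹] = kg·m²·s⁻³
Every term reduces to kg·m²·s⁻³.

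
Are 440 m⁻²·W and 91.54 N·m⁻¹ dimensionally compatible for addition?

No

Reduce each to base SI dimensions:
  440 m⁻²·W:  W·m⁻² = J·s⁻¹·m⁻² = kg·s⁻³
  91.54 N·m⁻¹:  N·m⁻¹ = kg·m·s⁻²·m⁻¹ = kg·s⁻²
kg·s⁻³ ≠ kg·s⁻², so they cannot be added.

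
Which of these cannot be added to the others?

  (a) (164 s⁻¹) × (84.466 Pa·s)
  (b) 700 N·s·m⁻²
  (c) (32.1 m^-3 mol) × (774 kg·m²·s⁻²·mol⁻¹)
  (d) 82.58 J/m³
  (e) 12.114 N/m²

Work out the base dimensions of each:
  (a) [s⁻¹] · [kg·m⁻¹·s⁻¹] = kg·m⁻¹·s⁻²
  (b) N·s·m⁻² = kg·m·s⁻²·s·m⁻² = kg·m⁻¹·s⁻¹
  (c) [m⁻³·mol] · [kg·m²·s⁻²·mol⁻¹] = kg·m⁻¹·s⁻²
  (d) J·m⁻³ = N·m·m⁻³ = kg·m⁻¹·s⁻²
  (e) N·m⁻² = kg·m·s⁻²·m⁻² = kg·m⁻¹·s⁻²
All reduce to kg·m⁻¹·s⁻² except (b), which is kg·m⁻¹·s⁻¹.

(b)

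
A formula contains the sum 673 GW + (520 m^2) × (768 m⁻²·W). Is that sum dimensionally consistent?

Yes

In SI base units:
  673 GW:  W = J·s⁻¹ = kg·m²·s⁻³
  (520 m^2) × (768 m⁻²·W):  [m²] · [kg·s⁻³] = kg·m²·s⁻³
Both are kg·m²·s⁻³, so they have the same dimensions and can be added.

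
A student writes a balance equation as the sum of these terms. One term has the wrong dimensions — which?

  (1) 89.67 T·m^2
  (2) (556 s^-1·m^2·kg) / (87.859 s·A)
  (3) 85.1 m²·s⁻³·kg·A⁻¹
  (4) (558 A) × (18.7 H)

Expand each in SI base units:
  (1) T·m² = Wb·m⁻²·m² = kg·m²·s⁻²·A⁻¹
  (2) [kg·m²·s⁻¹] / [s·A] = kg·m²·s⁻²·A⁻¹
  (3) kg·m²·s⁻³·A⁻¹
  (4) [A] · [kg·m²·s⁻²·A⁻²] = kg·m²·s⁻²·A⁻¹
All reduce to kg·m²·s⁻²·A⁻¹ except (3), which is kg·m²·s⁻³·A⁻¹.

(3)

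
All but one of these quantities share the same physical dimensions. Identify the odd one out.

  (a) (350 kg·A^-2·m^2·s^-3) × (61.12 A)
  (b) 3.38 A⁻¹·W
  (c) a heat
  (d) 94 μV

In SI base units:
  (a) [kg·m²·s⁻³·A⁻²] · [A] = kg·m²·s⁻³·A⁻¹
  (b) W·A⁻¹ = J·s⁻¹·A⁻¹ = kg·m²·s⁻³·A⁻¹
  (c) [heat] = kg·m²·s⁻²
  (d) V = J·C⁻¹ = kg·m²·s⁻³·A⁻¹
All reduce to kg·m²·s⁻³·A⁻¹ except (c), which is kg·m²·s⁻².

(c)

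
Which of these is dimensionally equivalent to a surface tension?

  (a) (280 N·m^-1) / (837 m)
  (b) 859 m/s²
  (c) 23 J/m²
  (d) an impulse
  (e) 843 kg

(c)

Reference: [surface tension] = kg·s⁻².
Each option:
  (a) [kg·s⁻²] / [m] = kg·m⁻¹·s⁻²
  (b) m·s⁻²
  (c) J·m⁻² = N·m·m⁻² = kg·s⁻²  ← same
  (d) [impulse] = kg·m·s⁻¹
  (e) kg
Only (c) matches kg·s⁻².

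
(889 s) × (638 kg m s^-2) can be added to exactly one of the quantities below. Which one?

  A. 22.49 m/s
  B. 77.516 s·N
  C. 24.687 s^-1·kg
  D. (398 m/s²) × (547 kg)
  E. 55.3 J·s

B.

Reference: [s] · [kg·m·s⁻²] = kg·m·s⁻¹.
Each option:
  A. m·s⁻¹
  B. N·s = kg·m·s⁻²·s = kg·m·s⁻¹  ← same
  C. kg·s⁻¹
  D. [m·s⁻²] · [kg] = kg·m·s⁻²
  E. J·s = N·m·s = kg·m²·s⁻¹
Only B. matches kg·m·s⁻¹.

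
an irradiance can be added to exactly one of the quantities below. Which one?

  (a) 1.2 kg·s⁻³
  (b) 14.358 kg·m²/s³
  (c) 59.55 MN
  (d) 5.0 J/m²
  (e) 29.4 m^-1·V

Reference: [irradiance] = kg·s⁻³.
Each option:
  (a) kg·s⁻³  ← same
  (b) kg·m²·s⁻³
  (c) N = kg·m·s⁻²
  (d) J·m⁻² = N·m·m⁻² = kg·s⁻²
  (e) V·m⁻¹ = J·C⁻¹·m⁻¹ = kg·m·s⁻³·A⁻¹
Only (a) matches kg·s⁻³.

(a)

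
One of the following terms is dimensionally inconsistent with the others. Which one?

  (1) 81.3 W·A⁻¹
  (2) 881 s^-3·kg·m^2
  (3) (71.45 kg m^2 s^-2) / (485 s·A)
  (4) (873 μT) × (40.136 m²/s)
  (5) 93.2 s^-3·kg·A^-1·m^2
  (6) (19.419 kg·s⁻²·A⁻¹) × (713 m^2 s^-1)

Work out the base dimensions of each:
  (1) W·A⁻¹ = J·s⁻¹·A⁻¹ = kg·m²·s⁻³·A⁻¹
  (2) kg·m²·s⁻³
  (3) [kg·m²·s⁻²] / [s·A] = kg·m²·s⁻³·A⁻¹
  (4) [kg·s⁻²·A⁻¹] · [m²·s⁻¹] = kg·m²·s⁻³·A⁻¹
  (5) kg·m²·s⁻³·A⁻¹
  (6) [kg·s⁻²·A⁻¹] · [m²·s⁻¹] = kg·m²·s⁻³·A⁻¹
All reduce to kg·m²·s⁻³·A⁻¹ except (2), which is kg·m²·s⁻³.

(2)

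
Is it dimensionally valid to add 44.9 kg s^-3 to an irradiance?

Dimensions:
  44.9 kg s^-3:  kg·s⁻³
  an irradiance:  [irradiance] = kg·s⁻³
Both are kg·s⁻³, so they have the same dimensions and can be added.

Yes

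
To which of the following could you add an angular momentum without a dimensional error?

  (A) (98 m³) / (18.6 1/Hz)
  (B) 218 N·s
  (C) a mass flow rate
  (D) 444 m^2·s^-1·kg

Reference: [angular momentum] = kg·m²·s⁻¹.
Each option:
  (A) [m³] / [s] = m³·s⁻¹
  (B) N·s = kg·m·s⁻²·s = kg·m·s⁻¹
  (C) [mass flow rate] = kg·s⁻¹
  (D) kg·m²·s⁻¹  ← same
Only (D) matches kg·m²·s⁻¹.

(D)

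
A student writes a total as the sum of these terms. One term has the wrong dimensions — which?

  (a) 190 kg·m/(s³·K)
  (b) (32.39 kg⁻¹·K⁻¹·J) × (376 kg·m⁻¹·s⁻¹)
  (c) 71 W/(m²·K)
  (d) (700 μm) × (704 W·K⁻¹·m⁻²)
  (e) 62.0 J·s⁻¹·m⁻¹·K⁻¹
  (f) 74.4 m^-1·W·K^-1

(c)

Expand each in SI base units:
  (a) kg·m·s⁻³·K⁻¹
  (b) [m²·s⁻²·K⁻¹] · [kg·m⁻¹·s⁻¹] = kg·m·s⁻³·K⁻¹
  (c) W·m⁻²·K⁻¹ = J·s⁻¹·m⁻²·K⁻¹ = kg·s⁻³·K⁻¹
  (d) [m] · [kg·s⁻³·K⁻¹] = kg·m·s⁻³·K⁻¹
  (e) J·s⁻¹·m⁻¹·K⁻¹ = N·m·s⁻¹·m⁻¹·K⁻¹ = kg·m·s⁻³·K⁻¹
  (f) W·m⁻¹·K⁻¹ = J·s⁻¹·m⁻¹·K⁻¹ = kg·m·s⁻³·K⁻¹
All reduce to kg·m·s⁻³·K⁻¹ except (c), which is kg·s⁻³·K⁻¹.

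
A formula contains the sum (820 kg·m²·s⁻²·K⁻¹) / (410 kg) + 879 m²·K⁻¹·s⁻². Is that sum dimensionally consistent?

Yes

Expand each in SI base units:
  (820 kg·m²·s⁻²·K⁻¹) / (410 kg):  [kg·m²·s⁻²·K⁻¹] / [kg] = m²·s⁻²·K⁻¹
  879 m²·K⁻¹·s⁻²:  m²·s⁻²·K⁻¹
Both are m²·s⁻²·K⁻¹, so they have the same dimensions and can be added.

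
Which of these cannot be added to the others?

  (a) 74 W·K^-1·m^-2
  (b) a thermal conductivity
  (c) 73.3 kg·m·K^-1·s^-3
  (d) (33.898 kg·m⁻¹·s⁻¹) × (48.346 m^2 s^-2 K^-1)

(a)

Reduce each to base SI dimensions:
  (a) W·m⁻²·K⁻¹ = J·s⁻¹·m⁻²·K⁻¹ = kg·s⁻³·K⁻¹
  (b) [thermal conductivity] = kg·m·s⁻³·K⁻¹
  (c) kg·m·s⁻³·K⁻¹
  (d) [kg·m⁻¹·s⁻¹] · [m²·s⁻²·K⁻¹] = kg·m·s⁻³·K⁻¹
All reduce to kg·m·s⁻³·K⁻¹ except (a), which is kg·s⁻³·K⁻¹.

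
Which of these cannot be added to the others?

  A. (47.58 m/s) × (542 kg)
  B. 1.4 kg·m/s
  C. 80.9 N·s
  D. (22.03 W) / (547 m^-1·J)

Expand each in SI base units:
  A. [m·s⁻¹] · [kg] = kg·m·s⁻¹
  B. kg·m·s⁻¹
  C. N·s = kg·m·s⁻²·s = kg·m·s⁻¹
  D. [kg·m²·s⁻³] / [kg·m·s⁻²] = m·s⁻¹
All reduce to kg·m·s⁻¹ except D., which is m·s⁻¹.

D.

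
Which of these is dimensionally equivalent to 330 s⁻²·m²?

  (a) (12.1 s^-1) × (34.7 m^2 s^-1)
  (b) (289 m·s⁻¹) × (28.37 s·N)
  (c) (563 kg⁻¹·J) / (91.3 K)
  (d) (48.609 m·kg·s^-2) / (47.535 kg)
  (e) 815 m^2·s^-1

(a)

Reference: m²·s⁻².
Each option:
  (a) [s⁻¹] · [m²·s⁻¹] = m²·s⁻²  ← same
  (b) [m·s⁻¹] · [kg·m·s⁻¹] = kg·m²·s⁻²
  (c) [m²·s⁻²] / [K] = m²·s⁻²·K⁻¹
  (d) [kg·m·s⁻²] / [kg] = m·s⁻²
  (e) m²·s⁻¹
Only (a) matches m²·s⁻².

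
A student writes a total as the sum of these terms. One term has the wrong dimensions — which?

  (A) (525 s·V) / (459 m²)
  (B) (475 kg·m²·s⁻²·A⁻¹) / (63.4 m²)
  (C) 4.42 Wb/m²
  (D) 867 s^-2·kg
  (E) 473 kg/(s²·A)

In SI base units:
  (A) [kg·m²·s⁻²·A⁻¹] / [m²] = kg·s⁻²·A⁻¹
  (B) [kg·m²·s⁻²·A⁻¹] / [m²] = kg·s⁻²·A⁻¹
  (C) Wb·m⁻² = V·s·m⁻² = kg·s⁻²·A⁻¹
  (D) kg·s⁻²
  (E) kg·s⁻²·A⁻¹
All reduce to kg·s⁻²·A⁻¹ except (D), which is kg·s⁻².

(D)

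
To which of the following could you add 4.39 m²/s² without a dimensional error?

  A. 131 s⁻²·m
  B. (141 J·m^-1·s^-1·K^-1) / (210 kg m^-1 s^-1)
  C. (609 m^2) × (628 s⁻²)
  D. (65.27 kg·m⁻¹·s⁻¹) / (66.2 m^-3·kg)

C.

Reference: m²·s⁻².
Each option:
  A. m·s⁻²
  B. [kg·m·s⁻³·K⁻¹] / [kg·m⁻¹·s⁻¹] = m²·s⁻²·K⁻¹
  C. [m²] · [s⁻²] = m²·s⁻²  ← same
  D. [kg·m⁻¹·s⁻¹] / [kg·m⁻³] = m²·s⁻¹
Only C. matches m²·s⁻².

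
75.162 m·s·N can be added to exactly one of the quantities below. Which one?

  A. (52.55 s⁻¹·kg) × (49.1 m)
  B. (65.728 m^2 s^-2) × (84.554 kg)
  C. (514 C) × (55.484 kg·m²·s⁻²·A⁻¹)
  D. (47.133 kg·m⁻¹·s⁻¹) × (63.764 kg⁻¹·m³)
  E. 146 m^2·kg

C.

Reference: N·m·s = kg·m·s⁻²·m·s = kg·m²·s⁻¹.
Each option:
  A. [kg·s⁻¹] · [m] = kg·m·s⁻¹
  B. [m²·s⁻²] · [kg] = kg·m²·s⁻²
  C. [s·A] · [kg·m²·s⁻²·A⁻¹] = kg·m²·s⁻¹  ← same
  D. [kg·m⁻¹·s⁻¹] · [kg⁻¹·m³] = m²·s⁻¹
  E. kg·m²
Only C. matches kg·m²·s⁻¹.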